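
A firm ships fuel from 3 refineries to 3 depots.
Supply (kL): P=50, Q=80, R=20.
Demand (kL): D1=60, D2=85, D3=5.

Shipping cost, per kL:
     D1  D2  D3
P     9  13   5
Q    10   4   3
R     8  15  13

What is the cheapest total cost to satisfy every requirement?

An optimal shipping plan:
  P→D1: 40 × 9 = 360
  P→D2: 5 × 13 = 65
  P→D3: 5 × 5 = 25
  Q→D2: 80 × 4 = 320
  R→D1: 20 × 8 = 160
Total = 360 + 65 + 25 + 320 + 160 = 930.
(Supply check: P ships 50; Q ships 80; R ships 20.)

930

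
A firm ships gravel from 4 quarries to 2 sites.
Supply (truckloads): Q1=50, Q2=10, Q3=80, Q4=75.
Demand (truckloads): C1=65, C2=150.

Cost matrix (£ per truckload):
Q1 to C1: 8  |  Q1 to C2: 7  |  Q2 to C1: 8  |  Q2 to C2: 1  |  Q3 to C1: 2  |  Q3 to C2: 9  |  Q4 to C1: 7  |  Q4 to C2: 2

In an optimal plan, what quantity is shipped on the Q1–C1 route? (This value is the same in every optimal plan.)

0

Optimal shipments:
  Q1->C2: 50 × £7 = £350
  Q2->C2: 10 × £1 = £10
  Q3->C1: 65 × £2 = £130
  Q3->C2: 15 × £9 = £135
  Q4->C2: 75 × £2 = £150
Total cost = £775.
The route Q1→C1 is not used.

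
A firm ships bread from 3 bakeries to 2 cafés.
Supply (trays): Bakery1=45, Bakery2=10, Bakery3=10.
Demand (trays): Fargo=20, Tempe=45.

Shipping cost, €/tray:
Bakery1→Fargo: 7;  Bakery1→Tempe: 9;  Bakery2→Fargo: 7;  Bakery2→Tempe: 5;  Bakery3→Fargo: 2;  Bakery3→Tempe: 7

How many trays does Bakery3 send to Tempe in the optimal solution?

Optimal shipments:
  Bakery1 to Fargo: 10 trays
  Bakery1 to Tempe: 35 trays
  Bakery2 to Tempe: 10 trays
  Bakery3 to Fargo: 10 trays
Total cost = €455.
The route Bakery3→Tempe is not used.

0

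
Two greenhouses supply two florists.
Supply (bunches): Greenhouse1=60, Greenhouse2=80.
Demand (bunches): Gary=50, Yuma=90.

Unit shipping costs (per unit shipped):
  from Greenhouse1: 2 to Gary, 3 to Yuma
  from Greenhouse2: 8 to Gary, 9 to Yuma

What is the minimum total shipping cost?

One minimum-cost allocation:
  Greenhouse1 to Yuma: 60 × 3 = 180
  Greenhouse2 to Gary: 50 × 8 = 400
  Greenhouse2 to Yuma: 30 × 9 = 270
Total = 180 + 400 + 270 = 850.
(Supply check: Greenhouse1 ships 60; Greenhouse2 ships 80.)

850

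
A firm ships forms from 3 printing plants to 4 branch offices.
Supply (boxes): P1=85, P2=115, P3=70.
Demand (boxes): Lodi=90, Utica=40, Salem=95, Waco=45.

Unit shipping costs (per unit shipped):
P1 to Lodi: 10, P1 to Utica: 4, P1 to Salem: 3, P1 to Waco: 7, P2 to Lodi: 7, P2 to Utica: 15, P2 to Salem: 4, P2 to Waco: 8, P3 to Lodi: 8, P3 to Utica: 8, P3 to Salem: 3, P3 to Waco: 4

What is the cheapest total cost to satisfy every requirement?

One minimum-cost allocation:
  P1 to Utica: 40 × 4 = 160
  P1 to Salem: 45 × 3 = 135
  P2 to Lodi: 90 × 7 = 630
  P2 to Salem: 25 × 4 = 100
  P3 to Salem: 25 × 3 = 75
  P3 to Waco: 45 × 4 = 180
Total = 160 + 135 + 630 + 100 + 75 + 180 = 1280.
(Supply check: P1 ships 85; P2 ships 115; P3 ships 70.)

1280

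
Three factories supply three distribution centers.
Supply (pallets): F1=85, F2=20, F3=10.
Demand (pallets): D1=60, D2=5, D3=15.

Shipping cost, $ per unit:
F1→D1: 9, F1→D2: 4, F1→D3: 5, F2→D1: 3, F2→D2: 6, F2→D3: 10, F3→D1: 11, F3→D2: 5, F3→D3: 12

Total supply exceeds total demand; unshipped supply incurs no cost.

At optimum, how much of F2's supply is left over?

0

An optimal plan:
  F1 to D1: 40 × $9 = $360
  F1 to D2: 5 × $4 = $20
  F1 to D3: 15 × $5 = $75
  F2 to D1: 20 × $3 = $60
Total cost = $515.
F2 ships 20 of its 20, leaving 0.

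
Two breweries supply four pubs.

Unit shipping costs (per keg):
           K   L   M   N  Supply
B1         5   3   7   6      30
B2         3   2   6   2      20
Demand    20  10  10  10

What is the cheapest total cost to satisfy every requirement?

200

Optimal allocation:
  B1->K: 10 × 5 = 50
  B1->L: 10 × 3 = 30
  B1->M: 10 × 7 = 70
  B2->K: 10 × 3 = 30
  B2->N: 10 × 2 = 20
Total = 50 + 30 + 70 + 30 + 20 = 200.
(Supply check: B1 ships 30; B2 ships 20.)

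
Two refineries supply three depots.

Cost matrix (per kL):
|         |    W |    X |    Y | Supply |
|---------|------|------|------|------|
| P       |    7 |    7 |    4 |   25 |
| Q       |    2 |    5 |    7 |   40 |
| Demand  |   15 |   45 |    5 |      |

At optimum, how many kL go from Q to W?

Optimal shipments:
  P→X: 20 × 7 = 140
  P→Y: 5 × 4 = 20
  Q→W: 15 × 2 = 30
  Q→X: 25 × 5 = 125
Total cost = 315.
So Q→W carries 15 kL.

15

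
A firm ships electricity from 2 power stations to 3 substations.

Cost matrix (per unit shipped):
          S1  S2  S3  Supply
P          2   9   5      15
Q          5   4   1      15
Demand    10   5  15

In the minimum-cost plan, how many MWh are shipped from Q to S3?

The minimum-cost plan:
  P–S1: 10 × 2 = 20
  P–S3: 5 × 5 = 25
  Q–S2: 5 × 4 = 20
  Q–S3: 10 × 1 = 10
Total cost = 75.
So Q→S3 carries 10 MWh.

10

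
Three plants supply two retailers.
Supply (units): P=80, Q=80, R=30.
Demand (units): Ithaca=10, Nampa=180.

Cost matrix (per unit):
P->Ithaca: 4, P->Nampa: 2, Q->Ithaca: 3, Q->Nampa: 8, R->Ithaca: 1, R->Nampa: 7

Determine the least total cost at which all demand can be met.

950

A cheapest plan:
  P→Nampa: 80 × 2 = 160
  Q→Nampa: 80 × 8 = 640
  R→Ithaca: 10 × 1 = 10
  R→Nampa: 20 × 7 = 140
Total = 160 + 640 + 10 + 140 = 950.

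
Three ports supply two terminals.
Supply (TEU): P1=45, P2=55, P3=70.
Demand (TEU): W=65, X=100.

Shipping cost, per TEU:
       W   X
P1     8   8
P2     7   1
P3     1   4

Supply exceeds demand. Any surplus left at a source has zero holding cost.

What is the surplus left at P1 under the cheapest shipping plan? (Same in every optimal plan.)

Minimum-cost shipments:
  P1→X: 40 TEU
  P2→X: 55 TEU
  P3→W: 65 TEU
  P3→X: 5 TEU
Total cost = 460.
P1 ships 40 of its 45, leaving 5.

5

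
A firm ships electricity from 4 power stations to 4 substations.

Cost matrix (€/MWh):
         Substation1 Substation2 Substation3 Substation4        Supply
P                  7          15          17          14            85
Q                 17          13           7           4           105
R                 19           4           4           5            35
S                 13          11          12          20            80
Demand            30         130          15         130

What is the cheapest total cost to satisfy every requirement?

2450

One minimum-cost allocation:
  P–Substation1: 30 × €7 = €210
  P–Substation2: 30 × €15 = €450
  P–Substation4: 25 × €14 = €350
  Q–Substation4: 105 × €4 = €420
  R–Substation2: 20 × €4 = €80
  R–Substation3: 15 × €4 = €60
  S–Substation2: 80 × €11 = €880
Total = 210 + 450 + 350 + 420 + 80 + 60 + 880 = €2450.
(Supply check: P ships 85; Q ships 105; R ships 35; S ships 80.)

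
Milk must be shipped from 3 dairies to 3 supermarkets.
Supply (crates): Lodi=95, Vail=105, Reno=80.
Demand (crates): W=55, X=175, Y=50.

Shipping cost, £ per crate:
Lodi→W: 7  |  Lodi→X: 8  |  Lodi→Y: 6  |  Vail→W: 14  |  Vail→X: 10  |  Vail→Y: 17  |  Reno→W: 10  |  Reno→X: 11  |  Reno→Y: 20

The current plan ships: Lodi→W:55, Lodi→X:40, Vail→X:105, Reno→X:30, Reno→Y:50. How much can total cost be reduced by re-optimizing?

550

Current plan cost = 55·7 + 40·8 + 105·10 + 30·11 + 50·20 = £3085.
Optimal plan:
  Lodi->X: 45 × £8 = £360
  Lodi->Y: 50 × £6 = £300
  Vail->X: 105 × £10 = £1050
  Reno->W: 55 × £10 = £550
  Reno->X: 25 × £11 = £275
Optimal cost = £2535.
Saving = 3085 − 2535 = £550.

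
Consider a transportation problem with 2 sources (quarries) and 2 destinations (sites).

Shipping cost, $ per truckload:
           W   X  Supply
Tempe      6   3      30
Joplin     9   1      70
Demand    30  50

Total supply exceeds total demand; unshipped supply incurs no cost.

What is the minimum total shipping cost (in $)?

230

Optimal allocation:
  Tempe to W: 30 × $6 = $180
  Joplin to X: 50 × $1 = $50
Total = 180 + 50 = $230.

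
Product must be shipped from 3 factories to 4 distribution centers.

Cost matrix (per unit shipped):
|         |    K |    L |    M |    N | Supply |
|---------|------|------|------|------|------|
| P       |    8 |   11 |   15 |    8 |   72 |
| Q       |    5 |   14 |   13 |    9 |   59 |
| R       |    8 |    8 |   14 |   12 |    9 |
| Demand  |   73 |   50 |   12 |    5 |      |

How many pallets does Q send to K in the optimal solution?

59

Optimal shipments:
  P→K: 14 × 8 = 112
  P→L: 41 × 11 = 451
  P→M: 12 × 15 = 180
  P→N: 5 × 8 = 40
  Q→K: 59 × 5 = 295
  R→L: 9 × 8 = 72
Total cost = 1150.
So Q→K carries 59 pallets.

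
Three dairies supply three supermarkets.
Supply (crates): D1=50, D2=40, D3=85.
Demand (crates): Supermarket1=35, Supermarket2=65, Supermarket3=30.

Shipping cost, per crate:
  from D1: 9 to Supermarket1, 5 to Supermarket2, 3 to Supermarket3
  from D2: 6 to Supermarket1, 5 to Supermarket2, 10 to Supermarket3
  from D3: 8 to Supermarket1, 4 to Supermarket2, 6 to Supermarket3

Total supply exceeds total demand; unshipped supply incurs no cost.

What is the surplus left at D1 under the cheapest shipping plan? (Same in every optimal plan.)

An optimal plan:
  D1->Supermarket3: 30 × 3 = 90
  D2->Supermarket1: 35 × 6 = 210
  D3->Supermarket2: 65 × 4 = 260
Total cost = 560.
D1 ships 30 of its 50, leaving 20.

20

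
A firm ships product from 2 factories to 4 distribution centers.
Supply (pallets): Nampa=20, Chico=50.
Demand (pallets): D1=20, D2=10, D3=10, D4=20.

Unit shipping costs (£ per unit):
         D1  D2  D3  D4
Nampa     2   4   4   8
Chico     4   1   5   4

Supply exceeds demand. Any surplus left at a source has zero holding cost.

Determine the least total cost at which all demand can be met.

180

A cheapest plan:
  Nampa to D1: 20 pallets
  Chico to D2: 10 pallets
  Chico to D3: 10 pallets
  Chico to D4: 20 pallets
Total cost = £180.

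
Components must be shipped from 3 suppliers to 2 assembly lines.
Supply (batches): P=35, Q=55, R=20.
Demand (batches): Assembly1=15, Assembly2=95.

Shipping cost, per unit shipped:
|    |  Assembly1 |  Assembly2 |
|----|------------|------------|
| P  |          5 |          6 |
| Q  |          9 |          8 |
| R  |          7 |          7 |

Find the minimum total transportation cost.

775

An optimal shipping plan:
  P→Assembly1: 15 × 5 = 75
  P→Assembly2: 20 × 6 = 120
  Q→Assembly2: 55 × 8 = 440
  R→Assembly2: 20 × 7 = 140
Total = 75 + 120 + 440 + 140 = 775.
(Supply check: P ships 35; Q ships 55; R ships 20.)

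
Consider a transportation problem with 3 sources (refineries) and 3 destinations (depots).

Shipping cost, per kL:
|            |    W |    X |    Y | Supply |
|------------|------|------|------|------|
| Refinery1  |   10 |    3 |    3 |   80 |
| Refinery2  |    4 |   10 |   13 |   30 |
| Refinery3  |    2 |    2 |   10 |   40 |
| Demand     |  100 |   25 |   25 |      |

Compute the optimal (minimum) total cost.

650

A cheapest plan:
  Refinery1→W: 30 × 10 = 300
  Refinery1→X: 25 × 3 = 75
  Refinery1→Y: 25 × 3 = 75
  Refinery2→W: 30 × 4 = 120
  Refinery3→W: 40 × 2 = 80
Total = 300 + 75 + 75 + 120 + 80 = 650.
(Supply check: Refinery1 ships 80; Refinery2 ships 30; Refinery3 ships 40.)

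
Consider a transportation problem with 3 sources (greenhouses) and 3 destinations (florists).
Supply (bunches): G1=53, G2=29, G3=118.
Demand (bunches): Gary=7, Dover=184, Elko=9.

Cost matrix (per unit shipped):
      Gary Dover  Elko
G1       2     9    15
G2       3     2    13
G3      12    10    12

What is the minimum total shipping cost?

A cheapest plan:
  G1–Gary: 7 bunches
  G1–Dover: 46 bunches
  G2–Dover: 29 bunches
  G3–Dover: 109 bunches
  G3–Elko: 9 bunches
Total cost = 1684.

1684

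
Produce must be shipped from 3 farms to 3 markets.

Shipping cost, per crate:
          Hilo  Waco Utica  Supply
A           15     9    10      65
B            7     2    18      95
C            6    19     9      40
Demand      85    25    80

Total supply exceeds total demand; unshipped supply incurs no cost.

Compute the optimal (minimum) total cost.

1405

A cheapest plan:
  A->Utica: 55 × 10 = 550
  B->Hilo: 70 × 7 = 490
  B->Waco: 25 × 2 = 50
  C->Hilo: 15 × 6 = 90
  C->Utica: 25 × 9 = 225
Total = 550 + 490 + 50 + 90 + 225 = 1405.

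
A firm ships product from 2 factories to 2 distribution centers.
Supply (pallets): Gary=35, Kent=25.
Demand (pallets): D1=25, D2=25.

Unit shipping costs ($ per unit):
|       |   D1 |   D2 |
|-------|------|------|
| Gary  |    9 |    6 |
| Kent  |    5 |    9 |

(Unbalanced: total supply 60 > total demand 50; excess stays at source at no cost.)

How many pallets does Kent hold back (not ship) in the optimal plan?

0

Minimum-cost shipments:
  Gary–D2: 25 pallets
  Kent–D1: 25 pallets
Total cost = $275.
Kent ships 25 of its 25, leaving 0.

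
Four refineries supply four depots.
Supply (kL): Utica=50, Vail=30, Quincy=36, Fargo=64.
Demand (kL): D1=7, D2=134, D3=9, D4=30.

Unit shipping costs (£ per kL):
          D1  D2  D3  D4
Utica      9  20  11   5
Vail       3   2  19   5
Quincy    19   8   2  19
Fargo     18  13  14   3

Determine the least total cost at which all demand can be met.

A cheapest plan:
  Utica→D1: 7 × £9 = £63
  Utica→D2: 4 × £20 = £80
  Utica→D3: 9 × £11 = £99
  Utica→D4: 30 × £5 = £150
  Vail→D2: 30 × £2 = £60
  Quincy→D2: 36 × £8 = £288
  Fargo→D2: 64 × £13 = £832
Total = 63 + 80 + 99 + 150 + 60 + 288 + 832 = £1572.

1572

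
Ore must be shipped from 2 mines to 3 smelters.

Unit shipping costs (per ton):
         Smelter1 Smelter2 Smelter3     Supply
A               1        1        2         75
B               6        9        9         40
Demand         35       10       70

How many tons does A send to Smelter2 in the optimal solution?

10

The minimum-cost plan:
  A->Smelter2: 10 × 1 = 10
  A->Smelter3: 65 × 2 = 130
  B->Smelter1: 35 × 6 = 210
  B->Smelter3: 5 × 9 = 45
Total cost = 395.
So A→Smelter2 carries 10 tons.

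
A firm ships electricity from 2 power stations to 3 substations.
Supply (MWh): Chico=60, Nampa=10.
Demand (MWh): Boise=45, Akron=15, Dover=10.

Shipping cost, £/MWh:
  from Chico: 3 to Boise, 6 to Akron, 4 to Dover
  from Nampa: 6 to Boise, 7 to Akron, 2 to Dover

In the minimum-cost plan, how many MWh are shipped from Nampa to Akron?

The minimum-cost plan:
  Chico–Boise: 45 × £3 = £135
  Chico–Akron: 15 × £6 = £90
  Nampa–Dover: 10 × £2 = £20
Total cost = £245.
The route Nampa→Akron is not used.

0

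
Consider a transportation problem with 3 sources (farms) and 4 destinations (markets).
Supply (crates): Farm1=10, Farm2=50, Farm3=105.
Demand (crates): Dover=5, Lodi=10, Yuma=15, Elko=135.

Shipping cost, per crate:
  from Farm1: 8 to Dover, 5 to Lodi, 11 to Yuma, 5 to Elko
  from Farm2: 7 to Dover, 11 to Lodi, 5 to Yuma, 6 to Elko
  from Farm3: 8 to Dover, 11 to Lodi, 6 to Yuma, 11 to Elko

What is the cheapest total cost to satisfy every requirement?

One minimum-cost allocation:
  Farm1 to Lodi: 10 crates
  Farm2 to Elko: 50 crates
  Farm3 to Dover: 5 crates
  Farm3 to Yuma: 15 crates
  Farm3 to Elko: 85 crates
Total cost = 1415.

1415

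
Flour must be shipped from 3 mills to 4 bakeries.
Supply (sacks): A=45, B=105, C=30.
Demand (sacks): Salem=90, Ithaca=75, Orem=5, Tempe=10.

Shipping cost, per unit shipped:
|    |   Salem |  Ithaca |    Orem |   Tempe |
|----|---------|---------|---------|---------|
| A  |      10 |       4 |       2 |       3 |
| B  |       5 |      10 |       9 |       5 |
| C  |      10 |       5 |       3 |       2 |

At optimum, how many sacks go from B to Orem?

0

Solving gives:
  A–Ithaca: 45 × 4 = 180
  B–Salem: 90 × 5 = 450
  B–Ithaca: 5 × 10 = 50
  B–Tempe: 10 × 5 = 50
  C–Ithaca: 25 × 5 = 125
  C–Orem: 5 × 3 = 15
Total cost = 870.
The route B→Orem is not used.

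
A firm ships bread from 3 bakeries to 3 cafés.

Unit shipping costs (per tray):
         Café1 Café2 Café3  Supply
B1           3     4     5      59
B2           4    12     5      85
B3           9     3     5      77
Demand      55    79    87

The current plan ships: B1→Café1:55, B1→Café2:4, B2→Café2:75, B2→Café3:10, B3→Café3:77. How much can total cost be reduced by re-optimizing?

Current plan cost = 55·3 + 4·4 + 75·12 + 10·5 + 77·5 = 1516.
Optimal plan:
  B1->Café1: 55 × 3 = 165
  B1->Café2: 2 × 4 = 8
  B1->Café3: 2 × 5 = 10
  B2->Café3: 85 × 5 = 425
  B3->Café2: 77 × 3 = 231
Optimal cost = 839.
Saving = 1516 − 839 = 677.

677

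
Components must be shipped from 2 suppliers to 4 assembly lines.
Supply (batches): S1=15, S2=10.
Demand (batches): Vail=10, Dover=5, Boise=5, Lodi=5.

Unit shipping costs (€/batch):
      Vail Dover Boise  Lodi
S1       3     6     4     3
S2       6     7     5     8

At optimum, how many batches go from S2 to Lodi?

Optimal shipments:
  S1 to Vail: 10 × €3 = €30
  S1 to Lodi: 5 × €3 = €15
  S2 to Dover: 5 × €7 = €35
  S2 to Boise: 5 × €5 = €25
Total cost = €105.
The route S2→Lodi is not used.

0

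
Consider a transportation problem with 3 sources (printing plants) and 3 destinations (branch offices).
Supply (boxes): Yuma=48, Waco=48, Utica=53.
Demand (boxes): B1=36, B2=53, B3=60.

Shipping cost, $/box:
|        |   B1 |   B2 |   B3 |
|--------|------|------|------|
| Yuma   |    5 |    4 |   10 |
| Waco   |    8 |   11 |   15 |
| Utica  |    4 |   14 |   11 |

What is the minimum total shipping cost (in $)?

1223

A cheapest plan:
  Yuma->B2: 48 × $4 = $192
  Waco->B1: 36 × $8 = $288
  Waco->B2: 5 × $11 = $55
  Waco->B3: 7 × $15 = $105
  Utica->B3: 53 × $11 = $583
Total = 192 + 288 + 55 + 105 + 583 = $1223.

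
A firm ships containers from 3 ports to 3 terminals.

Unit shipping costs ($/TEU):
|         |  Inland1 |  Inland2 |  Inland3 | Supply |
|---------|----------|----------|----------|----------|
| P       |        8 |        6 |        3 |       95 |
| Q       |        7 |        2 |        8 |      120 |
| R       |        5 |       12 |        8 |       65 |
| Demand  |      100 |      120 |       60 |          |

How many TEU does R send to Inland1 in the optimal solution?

Optimal shipments:
  P–Inland1: 35 × $8 = $280
  P–Inland3: 60 × $3 = $180
  Q–Inland2: 120 × $2 = $240
  R–Inland1: 65 × $5 = $325
Total cost = $1025.
So R→Inland1 carries 65 TEU.

65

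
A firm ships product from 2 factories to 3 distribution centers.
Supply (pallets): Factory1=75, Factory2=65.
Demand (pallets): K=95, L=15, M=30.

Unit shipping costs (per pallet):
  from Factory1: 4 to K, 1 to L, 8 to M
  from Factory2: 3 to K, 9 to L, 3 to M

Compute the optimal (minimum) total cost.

450

Optimal allocation:
  Factory1–K: 60 × 4 = 240
  Factory1–L: 15 × 1 = 15
  Factory2–K: 35 × 3 = 105
  Factory2–M: 30 × 3 = 90
Total = 240 + 15 + 105 + 90 = 450.
(Supply check: Factory1 ships 75; Factory2 ships 65.)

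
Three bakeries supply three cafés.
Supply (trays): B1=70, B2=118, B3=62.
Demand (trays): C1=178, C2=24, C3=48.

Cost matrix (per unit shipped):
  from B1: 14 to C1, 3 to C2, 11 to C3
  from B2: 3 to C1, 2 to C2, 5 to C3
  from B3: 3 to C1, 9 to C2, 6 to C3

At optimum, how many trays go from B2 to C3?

2

The minimum-cost plan:
  B1->C2: 24 × 3 = 72
  B1->C3: 46 × 11 = 506
  B2->C1: 116 × 3 = 348
  B2->C3: 2 × 5 = 10
  B3->C1: 62 × 3 = 186
Total cost = 1122.
So B2→C3 carries 2 trays.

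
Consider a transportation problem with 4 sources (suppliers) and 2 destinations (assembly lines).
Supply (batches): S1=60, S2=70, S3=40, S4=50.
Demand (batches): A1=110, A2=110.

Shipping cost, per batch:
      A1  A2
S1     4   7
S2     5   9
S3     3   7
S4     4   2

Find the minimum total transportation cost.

990

One minimum-cost allocation:
  S1 to A2: 60 × 7 = 420
  S2 to A1: 70 × 5 = 350
  S3 to A1: 40 × 3 = 120
  S4 to A2: 50 × 2 = 100
Total = 420 + 350 + 120 + 100 = 990.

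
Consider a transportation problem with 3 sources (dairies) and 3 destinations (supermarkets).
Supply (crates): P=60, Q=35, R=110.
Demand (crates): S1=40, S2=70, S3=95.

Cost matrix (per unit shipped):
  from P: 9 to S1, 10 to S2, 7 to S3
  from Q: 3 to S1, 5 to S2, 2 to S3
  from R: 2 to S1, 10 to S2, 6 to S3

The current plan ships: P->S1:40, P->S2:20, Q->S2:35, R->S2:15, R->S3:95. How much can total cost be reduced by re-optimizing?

255

Current plan cost = 40·9 + 20·10 + 35·5 + 15·10 + 95·6 = 1455.
Optimal plan:
  P→S2: 60 × 10 = 600
  Q→S2: 10 × 5 = 50
  Q→S3: 25 × 2 = 50
  R→S1: 40 × 2 = 80
  R→S3: 70 × 6 = 420
Optimal cost = 1200.
Saving = 1455 − 1200 = 255.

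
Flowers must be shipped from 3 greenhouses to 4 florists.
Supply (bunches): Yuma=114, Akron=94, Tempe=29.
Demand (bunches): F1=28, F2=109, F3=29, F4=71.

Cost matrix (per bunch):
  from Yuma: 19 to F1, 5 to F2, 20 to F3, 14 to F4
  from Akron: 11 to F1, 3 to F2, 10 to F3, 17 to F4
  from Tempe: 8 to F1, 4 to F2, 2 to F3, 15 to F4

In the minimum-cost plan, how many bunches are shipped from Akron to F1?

28

Solving gives:
  Yuma–F2: 43 bunches
  Yuma–F4: 71 bunches
  Akron–F1: 28 bunches
  Akron–F2: 66 bunches
  Tempe–F3: 29 bunches
Total cost = 1773.
So Akron→F1 carries 28 bunches.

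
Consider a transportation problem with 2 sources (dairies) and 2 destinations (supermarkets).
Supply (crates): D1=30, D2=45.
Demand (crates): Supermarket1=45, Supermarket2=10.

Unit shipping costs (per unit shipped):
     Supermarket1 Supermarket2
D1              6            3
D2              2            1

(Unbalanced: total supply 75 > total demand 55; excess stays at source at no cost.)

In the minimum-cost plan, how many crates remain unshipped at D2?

0

Minimum-cost shipments:
  D1->Supermarket2: 10 crates
  D2->Supermarket1: 45 crates
Total cost = 120.
D2 ships 45 of its 45, leaving 0.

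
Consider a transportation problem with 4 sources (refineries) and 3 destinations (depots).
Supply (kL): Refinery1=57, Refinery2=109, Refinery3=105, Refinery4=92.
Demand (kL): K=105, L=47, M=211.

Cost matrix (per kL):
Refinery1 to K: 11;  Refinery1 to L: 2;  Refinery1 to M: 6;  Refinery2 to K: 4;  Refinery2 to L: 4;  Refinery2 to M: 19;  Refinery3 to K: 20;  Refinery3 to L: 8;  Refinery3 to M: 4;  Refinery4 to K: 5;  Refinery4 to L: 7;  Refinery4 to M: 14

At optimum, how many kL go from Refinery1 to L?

Optimal shipments:
  Refinery1→M: 57 × 6 = 342
  Refinery2→K: 62 × 4 = 248
  Refinery2→L: 47 × 4 = 188
  Refinery3→M: 105 × 4 = 420
  Refinery4→K: 43 × 5 = 215
  Refinery4→M: 49 × 14 = 686
Total cost = 2099.
The route Refinery1→L is not used.

0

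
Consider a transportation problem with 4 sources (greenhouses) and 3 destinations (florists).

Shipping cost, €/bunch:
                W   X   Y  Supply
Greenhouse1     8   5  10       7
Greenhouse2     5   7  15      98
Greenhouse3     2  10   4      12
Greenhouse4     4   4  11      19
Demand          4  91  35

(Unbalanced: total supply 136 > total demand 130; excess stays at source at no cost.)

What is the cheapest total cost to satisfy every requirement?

942

An optimal shipping plan:
  Greenhouse1 to Y: 7 bunches
  Greenhouse2 to W: 4 bunches
  Greenhouse2 to X: 88 bunches
  Greenhouse3 to Y: 12 bunches
  Greenhouse4 to X: 3 bunches
  Greenhouse4 to Y: 16 bunches
Total cost = €942.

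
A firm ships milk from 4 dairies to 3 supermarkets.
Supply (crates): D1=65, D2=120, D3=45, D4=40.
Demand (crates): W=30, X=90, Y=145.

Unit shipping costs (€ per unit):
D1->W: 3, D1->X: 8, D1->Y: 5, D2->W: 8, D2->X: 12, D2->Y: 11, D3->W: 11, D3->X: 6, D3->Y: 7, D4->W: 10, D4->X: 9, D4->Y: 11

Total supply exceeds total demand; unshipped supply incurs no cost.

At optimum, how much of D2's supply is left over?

5

An optimal plan:
  D1 to Y: 65 × €5 = €325
  D2 to W: 30 × €8 = €240
  D2 to X: 5 × €12 = €60
  D2 to Y: 80 × €11 = €880
  D3 to X: 45 × €6 = €270
  D4 to X: 40 × €9 = €360
Total cost = €2135.
D2 ships 115 of its 120, leaving 5.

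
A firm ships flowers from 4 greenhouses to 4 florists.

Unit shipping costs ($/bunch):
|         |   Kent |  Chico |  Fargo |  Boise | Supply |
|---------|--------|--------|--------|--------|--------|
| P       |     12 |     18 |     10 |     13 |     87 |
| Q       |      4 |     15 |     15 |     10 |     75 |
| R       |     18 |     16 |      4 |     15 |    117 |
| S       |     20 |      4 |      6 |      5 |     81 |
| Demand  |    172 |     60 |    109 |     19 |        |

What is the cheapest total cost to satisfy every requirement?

An optimal shipping plan:
  P to Kent: 87 bunches
  Q to Kent: 75 bunches
  R to Kent: 10 bunches
  R to Fargo: 107 bunches
  S to Chico: 60 bunches
  S to Fargo: 2 bunches
  S to Boise: 19 bunches
Total cost = $2299.

2299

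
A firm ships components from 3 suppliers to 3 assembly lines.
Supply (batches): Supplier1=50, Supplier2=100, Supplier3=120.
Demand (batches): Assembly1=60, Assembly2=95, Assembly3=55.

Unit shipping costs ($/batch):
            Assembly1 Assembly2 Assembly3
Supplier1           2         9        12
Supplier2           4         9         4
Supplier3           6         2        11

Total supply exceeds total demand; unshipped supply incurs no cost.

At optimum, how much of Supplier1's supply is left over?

Minimum-cost shipments:
  Supplier1->Assembly1: 50 × $2 = $100
  Supplier2->Assembly1: 10 × $4 = $40
  Supplier2->Assembly3: 55 × $4 = $220
  Supplier3->Assembly2: 95 × $2 = $190
Total cost = $550.
Supplier1 ships 50 of its 50, leaving 0.

0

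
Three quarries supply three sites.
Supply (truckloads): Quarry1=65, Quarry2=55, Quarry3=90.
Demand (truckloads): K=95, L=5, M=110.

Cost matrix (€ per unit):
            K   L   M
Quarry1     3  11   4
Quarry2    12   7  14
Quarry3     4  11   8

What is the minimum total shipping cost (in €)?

1345

A cheapest plan:
  Quarry1 to M: 65 × €4 = €260
  Quarry2 to K: 5 × €12 = €60
  Quarry2 to L: 5 × €7 = €35
  Quarry2 to M: 45 × €14 = €630
  Quarry3 to K: 90 × €4 = €360
Total = 260 + 60 + 35 + 630 + 360 = €1345.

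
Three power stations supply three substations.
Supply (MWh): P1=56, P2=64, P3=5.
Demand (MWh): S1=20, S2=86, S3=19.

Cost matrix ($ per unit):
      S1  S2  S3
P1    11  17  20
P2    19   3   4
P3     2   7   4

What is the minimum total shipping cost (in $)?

One minimum-cost allocation:
  P1->S1: 20 × $11 = $220
  P1->S2: 36 × $17 = $612
  P2->S2: 50 × $3 = $150
  P2->S3: 14 × $4 = $56
  P3->S3: 5 × $4 = $20
Total = 220 + 612 + 150 + 56 + 20 = $1058.

1058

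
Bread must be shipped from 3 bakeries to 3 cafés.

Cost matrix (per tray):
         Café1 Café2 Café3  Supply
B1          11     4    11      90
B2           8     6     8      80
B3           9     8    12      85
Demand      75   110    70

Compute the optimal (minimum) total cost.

An optimal shipping plan:
  B1 to Café2: 90 × 4 = 360
  B2 to Café2: 10 × 6 = 60
  B2 to Café3: 70 × 8 = 560
  B3 to Café1: 75 × 9 = 675
  B3 to Café2: 10 × 8 = 80
Total = 360 + 60 + 560 + 675 + 80 = 1735.
(Supply check: B1 ships 90; B2 ships 80; B3 ships 85.)

1735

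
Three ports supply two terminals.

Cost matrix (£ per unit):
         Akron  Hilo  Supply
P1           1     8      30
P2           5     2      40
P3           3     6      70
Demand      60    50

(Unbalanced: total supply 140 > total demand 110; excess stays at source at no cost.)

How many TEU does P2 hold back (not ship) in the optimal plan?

Minimum-cost shipments:
  P1->Akron: 30 × £1 = £30
  P2->Hilo: 40 × £2 = £80
  P3->Akron: 30 × £3 = £90
  P3->Hilo: 10 × £6 = £60
Total cost = £260.
P2 ships 40 of its 40, leaving 0.

0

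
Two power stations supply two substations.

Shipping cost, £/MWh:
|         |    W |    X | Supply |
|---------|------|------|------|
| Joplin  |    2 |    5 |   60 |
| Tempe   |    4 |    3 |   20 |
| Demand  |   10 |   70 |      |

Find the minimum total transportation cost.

330

An optimal shipping plan:
  Joplin→W: 10 MWh
  Joplin→X: 50 MWh
  Tempe→X: 20 MWh
Total cost = £330.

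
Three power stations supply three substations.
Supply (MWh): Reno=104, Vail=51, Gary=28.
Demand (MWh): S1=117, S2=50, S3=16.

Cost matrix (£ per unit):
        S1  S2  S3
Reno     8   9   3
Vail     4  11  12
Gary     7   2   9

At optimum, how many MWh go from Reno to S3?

Solving gives:
  Reno->S1: 66 × £8 = £528
  Reno->S2: 22 × £9 = £198
  Reno->S3: 16 × £3 = £48
  Vail->S1: 51 × £4 = £204
  Gary->S2: 28 × £2 = £56
Total cost = £1034.
So Reno→S3 carries 16 MWh.

16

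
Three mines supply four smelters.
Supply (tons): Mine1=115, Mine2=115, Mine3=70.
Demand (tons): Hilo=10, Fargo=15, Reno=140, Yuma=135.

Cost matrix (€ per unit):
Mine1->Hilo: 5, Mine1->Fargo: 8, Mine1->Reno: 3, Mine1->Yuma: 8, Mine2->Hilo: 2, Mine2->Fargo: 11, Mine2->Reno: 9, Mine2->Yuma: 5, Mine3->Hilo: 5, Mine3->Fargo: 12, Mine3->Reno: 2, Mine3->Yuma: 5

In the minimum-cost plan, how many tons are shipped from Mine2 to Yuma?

105

Optimal shipments:
  Mine1 to Fargo: 15 × €8 = €120
  Mine1 to Reno: 100 × €3 = €300
  Mine2 to Hilo: 10 × €2 = €20
  Mine2 to Yuma: 105 × €5 = €525
  Mine3 to Reno: 40 × €2 = €80
  Mine3 to Yuma: 30 × €5 = €150
Total cost = €1195.
So Mine2→Yuma carries 105 tons.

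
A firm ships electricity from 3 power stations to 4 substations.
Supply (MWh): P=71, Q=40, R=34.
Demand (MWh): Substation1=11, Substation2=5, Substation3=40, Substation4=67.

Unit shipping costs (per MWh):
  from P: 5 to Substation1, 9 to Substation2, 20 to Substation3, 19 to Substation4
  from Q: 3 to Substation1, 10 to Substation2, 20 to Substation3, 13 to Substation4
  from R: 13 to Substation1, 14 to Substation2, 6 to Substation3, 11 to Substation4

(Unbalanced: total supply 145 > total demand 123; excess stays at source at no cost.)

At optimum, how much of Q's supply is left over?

Minimum-cost shipments:
  P–Substation1: 11 × 5 = 55
  P–Substation2: 5 × 9 = 45
  P–Substation3: 6 × 20 = 120
  P–Substation4: 27 × 19 = 513
  Q–Substation4: 40 × 13 = 520
  R–Substation3: 34 × 6 = 204
Total cost = 1457.
Q ships 40 of its 40, leaving 0.

0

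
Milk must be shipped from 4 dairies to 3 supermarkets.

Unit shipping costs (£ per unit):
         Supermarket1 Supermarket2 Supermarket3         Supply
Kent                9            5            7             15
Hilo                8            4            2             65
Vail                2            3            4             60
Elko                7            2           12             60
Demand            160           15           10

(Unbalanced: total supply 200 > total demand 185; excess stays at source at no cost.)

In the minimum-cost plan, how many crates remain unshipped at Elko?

Minimum-cost shipments:
  Hilo to Supermarket1: 55 × £8 = £440
  Hilo to Supermarket3: 10 × £2 = £20
  Vail to Supermarket1: 60 × £2 = £120
  Elko to Supermarket1: 45 × £7 = £315
  Elko to Supermarket2: 15 × £2 = £30
Total cost = £925.
Elko ships 60 of its 60, leaving 0.

0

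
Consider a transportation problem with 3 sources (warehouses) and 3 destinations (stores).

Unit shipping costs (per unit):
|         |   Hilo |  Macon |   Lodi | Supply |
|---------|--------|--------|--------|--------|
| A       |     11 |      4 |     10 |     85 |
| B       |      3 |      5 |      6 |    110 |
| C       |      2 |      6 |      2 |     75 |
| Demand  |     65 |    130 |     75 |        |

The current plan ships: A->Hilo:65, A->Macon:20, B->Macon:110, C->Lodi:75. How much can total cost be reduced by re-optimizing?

585

Current plan cost = 65·11 + 20·4 + 110·5 + 75·2 = 1495.
Optimal plan:
  A–Macon: 85 × 4 = 340
  B–Hilo: 65 × 3 = 195
  B–Macon: 45 × 5 = 225
  C–Lodi: 75 × 2 = 150
Optimal cost = 910.
Saving = 1495 − 910 = 585.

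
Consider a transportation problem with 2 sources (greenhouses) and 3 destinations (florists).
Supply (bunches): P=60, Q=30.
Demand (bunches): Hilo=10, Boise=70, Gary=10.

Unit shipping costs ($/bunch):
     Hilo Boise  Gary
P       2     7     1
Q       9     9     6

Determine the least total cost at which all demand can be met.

580

Optimal allocation:
  P→Hilo: 10 × $2 = $20
  P→Boise: 40 × $7 = $280
  P→Gary: 10 × $1 = $10
  Q→Boise: 30 × $9 = $270
Total = 20 + 280 + 10 + 270 = $580.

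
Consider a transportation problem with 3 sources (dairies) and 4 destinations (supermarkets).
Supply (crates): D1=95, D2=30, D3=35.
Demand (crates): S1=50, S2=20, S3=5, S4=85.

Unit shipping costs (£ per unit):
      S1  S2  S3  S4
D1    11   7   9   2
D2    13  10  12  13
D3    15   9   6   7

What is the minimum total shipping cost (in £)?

1030

Optimal allocation:
  D1 to S1: 10 crates
  D1 to S4: 85 crates
  D2 to S1: 30 crates
  D3 to S1: 10 crates
  D3 to S2: 20 crates
  D3 to S3: 5 crates
Total cost = £1030.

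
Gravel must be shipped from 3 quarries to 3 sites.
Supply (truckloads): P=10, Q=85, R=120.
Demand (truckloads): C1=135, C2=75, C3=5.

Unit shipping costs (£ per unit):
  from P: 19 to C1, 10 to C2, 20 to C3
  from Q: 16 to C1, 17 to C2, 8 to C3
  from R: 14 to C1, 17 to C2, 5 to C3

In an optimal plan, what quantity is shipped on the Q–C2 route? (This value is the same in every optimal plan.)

65

Solving gives:
  P→C2: 10 truckloads
  Q→C1: 20 truckloads
  Q→C2: 65 truckloads
  R→C1: 115 truckloads
  R→C3: 5 truckloads
Total cost = £3160.
So Q→C2 carries 65 truckloads.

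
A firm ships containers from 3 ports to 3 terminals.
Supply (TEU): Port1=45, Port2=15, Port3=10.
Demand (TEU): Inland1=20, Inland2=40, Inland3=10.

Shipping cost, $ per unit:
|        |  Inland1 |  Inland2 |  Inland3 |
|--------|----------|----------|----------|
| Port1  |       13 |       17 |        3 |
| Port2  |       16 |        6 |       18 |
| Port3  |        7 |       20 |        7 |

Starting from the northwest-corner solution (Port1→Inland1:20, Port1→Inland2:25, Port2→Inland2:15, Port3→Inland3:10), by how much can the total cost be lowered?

100

Current plan cost = 20·13 + 25·17 + 15·6 + 10·7 = $845.
Optimal plan:
  Port1->Inland1: 10 × $13 = $130
  Port1->Inland2: 25 × $17 = $425
  Port1->Inland3: 10 × $3 = $30
  Port2->Inland2: 15 × $6 = $90
  Port3->Inland1: 10 × $7 = $70
Optimal cost = $745.
Saving = 845 − 745 = $100.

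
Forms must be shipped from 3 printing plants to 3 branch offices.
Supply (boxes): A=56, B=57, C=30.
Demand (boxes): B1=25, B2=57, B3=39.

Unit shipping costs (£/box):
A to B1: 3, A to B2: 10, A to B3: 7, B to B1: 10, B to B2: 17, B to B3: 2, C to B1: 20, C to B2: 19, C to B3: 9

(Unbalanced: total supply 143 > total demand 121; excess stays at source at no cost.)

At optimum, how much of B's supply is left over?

0

Minimum-cost shipments:
  A->B1: 7 × £3 = £21
  A->B2: 49 × £10 = £490
  B->B1: 18 × £10 = £180
  B->B3: 39 × £2 = £78
  C->B2: 8 × £19 = £152
Total cost = £921.
B ships 57 of its 57, leaving 0.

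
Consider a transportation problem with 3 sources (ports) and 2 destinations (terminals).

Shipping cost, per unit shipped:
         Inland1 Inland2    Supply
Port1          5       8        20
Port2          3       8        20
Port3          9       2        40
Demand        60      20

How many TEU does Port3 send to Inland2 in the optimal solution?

20

The minimum-cost plan:
  Port1→Inland1: 20 × 5 = 100
  Port2→Inland1: 20 × 3 = 60
  Port3→Inland1: 20 × 9 = 180
  Port3→Inland2: 20 × 2 = 40
Total cost = 380.
So Port3→Inland2 carries 20 TEU.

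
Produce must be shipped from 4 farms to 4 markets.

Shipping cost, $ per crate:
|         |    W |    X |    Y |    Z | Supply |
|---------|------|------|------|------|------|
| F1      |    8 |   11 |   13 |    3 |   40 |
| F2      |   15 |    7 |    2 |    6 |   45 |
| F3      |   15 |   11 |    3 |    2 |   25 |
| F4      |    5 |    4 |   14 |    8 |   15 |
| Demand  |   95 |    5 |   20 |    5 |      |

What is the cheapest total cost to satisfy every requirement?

Optimal allocation:
  F1–W: 40 × $8 = $320
  F2–W: 20 × $15 = $300
  F2–X: 5 × $7 = $35
  F2–Y: 20 × $2 = $40
  F3–W: 20 × $15 = $300
  F3–Z: 5 × $2 = $10
  F4–W: 15 × $5 = $75
Total = 320 + 300 + 35 + 40 + 300 + 10 + 75 = $1080.

1080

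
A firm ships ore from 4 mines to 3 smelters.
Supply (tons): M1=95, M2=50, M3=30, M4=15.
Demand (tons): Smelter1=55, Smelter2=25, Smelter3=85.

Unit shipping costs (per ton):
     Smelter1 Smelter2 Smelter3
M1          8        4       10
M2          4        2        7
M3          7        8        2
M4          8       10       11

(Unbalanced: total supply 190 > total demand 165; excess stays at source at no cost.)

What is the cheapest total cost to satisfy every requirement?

One minimum-cost allocation:
  M1 to Smelter1: 5 tons
  M1 to Smelter2: 25 tons
  M1 to Smelter3: 55 tons
  M2 to Smelter1: 50 tons
  M3 to Smelter3: 30 tons
Total cost = 950.
(Supply check: M1 ships 85; M2 ships 50; M3 ships 30; M4 ships 0.)

950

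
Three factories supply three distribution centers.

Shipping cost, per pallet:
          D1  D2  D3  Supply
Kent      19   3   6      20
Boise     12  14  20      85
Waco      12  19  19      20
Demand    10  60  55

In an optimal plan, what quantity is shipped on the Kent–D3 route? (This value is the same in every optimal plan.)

20

Optimal shipments:
  Kent–D3: 20 pallets
  Boise–D1: 10 pallets
  Boise–D2: 60 pallets
  Boise–D3: 15 pallets
  Waco–D3: 20 pallets
Total cost = 1760.
So Kent→D3 carries 20 pallets.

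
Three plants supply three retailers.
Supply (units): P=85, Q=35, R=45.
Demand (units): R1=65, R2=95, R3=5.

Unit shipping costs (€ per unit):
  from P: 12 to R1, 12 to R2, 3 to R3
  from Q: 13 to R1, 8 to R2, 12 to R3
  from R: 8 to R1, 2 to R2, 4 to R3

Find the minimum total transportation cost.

An optimal shipping plan:
  P–R1: 65 × €12 = €780
  P–R2: 15 × €12 = €180
  P–R3: 5 × €3 = €15
  Q–R2: 35 × €8 = €280
  R–R2: 45 × €2 = €90
Total = 780 + 180 + 15 + 280 + 90 = €1345.

1345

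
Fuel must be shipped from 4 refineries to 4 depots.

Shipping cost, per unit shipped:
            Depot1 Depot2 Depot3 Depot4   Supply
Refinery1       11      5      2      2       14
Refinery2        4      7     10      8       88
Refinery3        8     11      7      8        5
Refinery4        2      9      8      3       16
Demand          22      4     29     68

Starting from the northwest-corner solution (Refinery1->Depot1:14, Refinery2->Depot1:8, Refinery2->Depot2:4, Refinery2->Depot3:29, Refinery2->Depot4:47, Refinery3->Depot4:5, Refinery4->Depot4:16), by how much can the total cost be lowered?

Current plan cost = 14·11 + 8·4 + 4·7 + 29·10 + 47·8 + 5·8 + 16·3 = 968.
Optimal plan:
  Refinery1–Depot3: 14 × 2 = 28
  Refinery2–Depot1: 22 × 4 = 88
  Refinery2–Depot2: 4 × 7 = 28
  Refinery2–Depot3: 10 × 10 = 100
  Refinery2–Depot4: 52 × 8 = 416
  Refinery3–Depot3: 5 × 7 = 35
  Refinery4–Depot4: 16 × 3 = 48
Optimal cost = 743.
Saving = 968 − 743 = 225.

225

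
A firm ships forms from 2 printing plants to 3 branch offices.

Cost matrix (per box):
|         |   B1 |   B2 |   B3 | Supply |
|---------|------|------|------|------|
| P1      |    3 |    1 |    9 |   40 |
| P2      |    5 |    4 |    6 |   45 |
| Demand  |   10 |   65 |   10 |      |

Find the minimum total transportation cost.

250

A cheapest plan:
  P1–B2: 40 × 1 = 40
  P2–B1: 10 × 5 = 50
  P2–B2: 25 × 4 = 100
  P2–B3: 10 × 6 = 60
Total = 40 + 50 + 100 + 60 = 250.
(Supply check: P1 ships 40; P2 ships 45.)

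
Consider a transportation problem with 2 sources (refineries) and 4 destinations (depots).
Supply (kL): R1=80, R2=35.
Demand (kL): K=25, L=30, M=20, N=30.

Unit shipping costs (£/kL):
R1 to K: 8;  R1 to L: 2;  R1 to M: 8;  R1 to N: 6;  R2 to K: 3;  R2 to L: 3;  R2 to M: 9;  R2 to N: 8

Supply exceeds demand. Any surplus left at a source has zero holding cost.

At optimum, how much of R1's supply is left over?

An optimal plan:
  R1–L: 30 kL
  R1–M: 20 kL
  R1–N: 30 kL
  R2–K: 25 kL
Total cost = £475.
R1 ships 80 of its 80, leaving 0.

0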